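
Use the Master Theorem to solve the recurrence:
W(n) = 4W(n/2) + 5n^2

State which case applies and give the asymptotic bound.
Master Theorem template: W(n) = a·W(n/b) + f(n).
Here: a=4, b=2, f(n)=5n^2
Compute log_b(a) = log_2(4) = 2.
f(n) = 5n^2 = Θ(n^2). Case 2: W(n) = Θ(n^2 log n).

Case 2: W(n) = Θ(n^2 log n)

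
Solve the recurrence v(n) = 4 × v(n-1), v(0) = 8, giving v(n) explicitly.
Recurrence: v(n) = 4 × v(n-1), initial: v(0) = 8.
Each term is 4 times the previous, so this is geometric with ratio 4. After n steps: v(n) = v(0)·4ⁿ = 8·4ⁿ.

v(n) = 8·4ⁿ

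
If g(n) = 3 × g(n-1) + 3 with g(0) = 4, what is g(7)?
Computing step by step:
g(0) = 4
g(1) = 3 × 4 + 3 = 15
g(2) = 3 × 15 + 3 = 48
g(3) = 3 × 48 + 3 = 147
g(4) = 3 × 147 + 3 = 444
g(5) = 3 × 444 + 3 = 1335
g(6) = 3 × 1335 + 3 = 4008
g(7) = 3 × 4008 + 3 = 12027

12027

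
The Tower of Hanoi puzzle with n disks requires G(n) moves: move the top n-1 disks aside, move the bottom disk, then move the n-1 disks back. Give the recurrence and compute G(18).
Moving n disks = move the top n-1 disks aside (G(n-1) moves) + move the largest disk (1 move) + move the n-1 disks back on top (G(n-1) moves), so G(n) = 2G(n-1) + 1, with G(1) = 1 (a single disk takes one move).
First terms: 1, 3, 7, 15, 31, 63, … — each is one less than a power of 2. Indeed G(n) + 1 = 2(G(n-1) + 1) with G(1) + 1 = 2, so G(n) + 1 = 2ⁿ and G(n) = 2ⁿ - 1.
Hence G(18) = 2^18 - 1 = 262144 - 1 = 262143.

G(n) = 2G(n-1) + 1, G(1) = 1; G(18) = 262143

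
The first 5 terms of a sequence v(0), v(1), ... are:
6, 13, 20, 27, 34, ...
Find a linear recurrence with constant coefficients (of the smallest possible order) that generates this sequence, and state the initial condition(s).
Look for the lowest-order linear relation among consecutive terms.
Observation: consecutive differences are constant (= 7).
Check at n=2: 1·13 + 7 = 20. ✓

v(n) = v(n-1) + 7, v(0) = 6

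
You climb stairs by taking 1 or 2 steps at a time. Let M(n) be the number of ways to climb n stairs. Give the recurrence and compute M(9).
Condition on the size of the last step (1 to 2): before it there were n-1, …, n-2 stairs climbed, and these cases are disjoint, so M(n) = M(n-1) + M(n-2) (Fibonacci-type sequence).
Initial conditions by direct count (compositions of i into parts ≤ 2): M(1) = 1; M(2) = 2.
Iterating the recurrence: M(3) = 3, M(4) = 5, M(5) = 8, M(6) = 13, M(7) = 21, M(8) = 34, M(9) = 55.

M(n) = M(n-1) + M(n-2), M(1) = 1, M(2) = 2; M(9) = 55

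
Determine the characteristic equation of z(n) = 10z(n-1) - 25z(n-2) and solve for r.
Substitute z(n) = rⁿ and divide through by rⁿ⁻²: r² - 10r + 25 = 0
Factor: (r - 5)² = 0, so r = 5 (double root).
General solution: z(n) = (A + Bn)·5ⁿ

Characteristic: r² - 10r + 25 = 0, Roots: r = 5 (double root)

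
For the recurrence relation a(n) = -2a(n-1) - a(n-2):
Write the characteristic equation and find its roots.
Substitute a(n) = rⁿ and divide through by rⁿ⁻²: r² + 2r + 1 = 0
Factor: (r + 1)² = 0, so r = -1 (double root).
General solution: a(n) = (A + Bn)·(-1)ⁿ

Characteristic: r² + 2r + 1 = 0, Roots: r = -1 (double root)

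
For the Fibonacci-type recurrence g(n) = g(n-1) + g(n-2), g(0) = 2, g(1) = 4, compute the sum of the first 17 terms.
Computing the sequence terms: 2, 4, 6, 10, 16, 26, 42, 68, 110, 178, 288, 466, 754, 1220, 1974, 3194, 5168
Adding these values together:

13526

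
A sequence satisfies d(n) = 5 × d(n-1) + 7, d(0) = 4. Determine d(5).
Computing step by step:
d(0) = 4
d(1) = 5 × 4 + 7 = 27
d(2) = 5 × 27 + 7 = 142
d(3) = 5 × 142 + 7 = 717
d(4) = 5 × 717 + 7 = 3592
d(5) = 5 × 3592 + 7 = 17967

17967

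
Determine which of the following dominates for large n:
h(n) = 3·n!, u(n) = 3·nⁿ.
Comparing growth rates:
Growth-rate hierarchy: log n ≺ any polynomial ≺ any exponential cⁿ (c>1) ≺ n! ≺ nⁿ.
super-exponential nⁿ dominates factorial asymptotically.

u(n) grows faster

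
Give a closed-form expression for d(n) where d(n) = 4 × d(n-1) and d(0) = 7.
Recurrence: d(n) = 4 × d(n-1), initial: d(0) = 7.
Each term is 4 times the previous, so this is geometric with ratio 4. After n steps: d(n) = d(0)·4ⁿ = 7·4ⁿ.

d(n) = 7·4ⁿ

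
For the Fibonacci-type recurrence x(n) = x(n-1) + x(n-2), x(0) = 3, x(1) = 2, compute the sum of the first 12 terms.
Computing the sequence terms: 3, 2, 5, 7, 12, 19, 31, 50, 81, 131, 212, 343
Adding these values together:

896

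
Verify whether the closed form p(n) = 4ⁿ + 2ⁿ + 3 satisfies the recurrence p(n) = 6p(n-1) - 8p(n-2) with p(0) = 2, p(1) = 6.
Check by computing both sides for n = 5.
From the recurrence with p(0) = 2, p(1) = 6:
  p(0) = 2, p(1) = 6, p(2) = 20, p(3) = 72, p(4) = 272, p(5) = 1056
  so the recurrence gives p(5) = 1056.
From the proposed closed form p(n) = 4ⁿ + 2ⁿ + 3:
  p(5) = 1059.
The recurrence gives 1056 but the closed form gives 1059, so the closed form does not satisfy the recurrence.

No, the closed form is incorrect.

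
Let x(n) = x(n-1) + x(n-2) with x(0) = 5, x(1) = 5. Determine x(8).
Computing the sequence terms:
5, 5, 10, 15, 25, 40, 65, 105, 170

170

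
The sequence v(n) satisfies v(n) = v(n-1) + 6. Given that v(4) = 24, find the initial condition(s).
v(4) = v(0) + 4·6, so v(0) = 24 - 24 = 0.

v(0) = 0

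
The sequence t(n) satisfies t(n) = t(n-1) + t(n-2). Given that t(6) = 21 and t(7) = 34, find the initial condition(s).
Work backwards using t(k) = t(k+2) - t(k+1):
t(5) = t(7) - t(6) = 34 - 21 = 13
t(4) = t(6) - t(5) = 21 - 13 = 8
t(3) = t(5) - t(4) = 13 - 8 = 5
t(2) = t(4) - t(3) = 8 - 5 = 3
t(1) = t(3) - t(2) = 5 - 3 = 2
t(0) = t(2) - t(1) = 3 - 2 = 1

t(0) = 1, t(1) = 2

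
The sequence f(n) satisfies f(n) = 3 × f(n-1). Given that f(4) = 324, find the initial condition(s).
In general f(n) = 3ⁿ · f(0). At n = 4: f(0) = f(4) / 3^4 = 324 / 81 = 4.

f(0) = 4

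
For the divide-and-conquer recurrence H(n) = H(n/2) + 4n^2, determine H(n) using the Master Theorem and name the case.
Master Theorem template: H(n) = a·H(n/b) + f(n).
Here: a=1, b=2, f(n)=4n^2
Compute log_b(a) = log_2(1) = 0.
f(n) = 4n^2 = Ω(n^(0+ε)) with ε = 2, and the regularity condition holds (a·f(n/b) = (a/b^2)·f(n) with a/b^2 = 2^-2 < 1). Case 3: H(n) = Θ(f(n)) = Θ(n^2).

Case 3: H(n) = Θ(n^2)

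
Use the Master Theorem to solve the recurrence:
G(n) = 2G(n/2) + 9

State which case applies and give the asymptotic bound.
Master Theorem template: G(n) = a·G(n/b) + f(n).
Here: a=2, b=2, f(n)=9
Compute log_b(a) = log_2(2) = 1.
f(n) = 9 = O(n^(1-ε)) with ε = 1. Case 1: G(n) = Θ(n^log_b(a)) = Θ(n).

Case 1: G(n) = Θ(n)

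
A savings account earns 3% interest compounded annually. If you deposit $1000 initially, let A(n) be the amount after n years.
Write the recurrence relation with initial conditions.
Each year the balance grows by 3%, i.e. is multiplied by 1 + 3/100 = 1.03, so A(n) = 1.03 × A(n-1). The initial deposit gives A(0) = 1000.
Unrolling gives the closed form A(n) = 1000 × (1.03)ⁿ.

A(n) = 1.03 × A(n-1), A(0) = 1000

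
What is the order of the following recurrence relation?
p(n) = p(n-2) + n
The order is the largest lag k for which p(n-k) appears. Here the deepest term is p(n-2) (the n term is non-homogeneous and does not affect the order), so the order is 2.

Order 2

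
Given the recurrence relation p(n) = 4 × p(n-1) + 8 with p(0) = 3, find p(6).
Computing step by step:
p(0) = 3
p(1) = 4 × 3 + 8 = 20
p(2) = 4 × 20 + 8 = 88
p(3) = 4 × 88 + 8 = 360
p(4) = 4 × 360 + 8 = 1448
p(5) = 4 × 1448 + 8 = 5800
p(6) = 4 × 5800 + 8 = 23208

23208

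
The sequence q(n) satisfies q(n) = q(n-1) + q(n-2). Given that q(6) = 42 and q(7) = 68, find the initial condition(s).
Work backwards using q(k) = q(k+2) - q(k+1):
q(5) = q(7) - q(6) = 68 - 42 = 26
q(4) = q(6) - q(5) = 42 - 26 = 16
q(3) = q(5) - q(4) = 26 - 16 = 10
q(2) = q(4) - q(3) = 16 - 10 = 6
q(1) = q(3) - q(2) = 10 - 6 = 4
q(0) = q(2) - q(1) = 6 - 4 = 2

q(0) = 2, q(1) = 4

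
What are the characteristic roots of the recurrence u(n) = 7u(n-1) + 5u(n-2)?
Substitute u(n) = rⁿ and divide through by rⁿ⁻²: r² - 7r - 5 = 0
Discriminant: 7² + 4·5 = 69, not a perfect square, so by the quadratic formula r = (7 ± √69)/2.
General solution: u(n) = A·r₁ⁿ + B·r₂ⁿ where r₁,r₂ = (7 ± √69)/2

Characteristic: r² - 7r - 5 = 0, Roots: r = (7 ± √69)/2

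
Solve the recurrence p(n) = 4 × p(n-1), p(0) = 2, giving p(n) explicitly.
Recurrence: p(n) = 4 × p(n-1), initial: p(0) = 2.
Each term is 4 times the previous, so this is geometric with ratio 4. After n steps: p(n) = p(0)·4ⁿ = 2·4ⁿ.

p(n) = 2·4ⁿ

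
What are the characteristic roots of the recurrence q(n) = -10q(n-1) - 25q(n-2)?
Substitute q(n) = rⁿ and divide through by rⁿ⁻²: r² + 10r + 25 = 0
Factor: (r + 5)² = 0, so r = -5 (double root).
General solution: q(n) = (A + Bn)·(-5)ⁿ

Characteristic: r² + 10r + 25 = 0, Roots: r = -5 (double root)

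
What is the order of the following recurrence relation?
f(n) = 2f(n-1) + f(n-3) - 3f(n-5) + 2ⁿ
The order is the largest lag k for which f(n-k) appears. Here the deepest term is f(n-5) (the 2ⁿ term is non-homogeneous and does not affect the order), so the order is 5.

Order 5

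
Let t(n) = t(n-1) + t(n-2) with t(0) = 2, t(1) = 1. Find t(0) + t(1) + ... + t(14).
Computing the sequence terms: 2, 1, 3, 4, 7, 11, 18, 29, 47, 76, 123, 199, 322, 521, 843
Adding these values together:

2206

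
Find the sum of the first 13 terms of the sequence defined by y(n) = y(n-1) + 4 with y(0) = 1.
Computing the sequence terms: 1, 5, 9, 13, 17, 21, 25, 29, 33, 37, 41, 45, 49
Adding these values together:

325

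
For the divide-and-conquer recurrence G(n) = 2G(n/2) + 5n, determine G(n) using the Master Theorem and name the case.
Master Theorem template: G(n) = a·G(n/b) + f(n).
Here: a=2, b=2, f(n)=5n
Compute log_b(a) = log_2(2) = 1.
f(n) = 5n = Θ(n). Case 2: G(n) = Θ(n log n).

Case 2: G(n) = Θ(n log n)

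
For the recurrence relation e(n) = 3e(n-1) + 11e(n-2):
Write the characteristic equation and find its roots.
Substitute e(n) = rⁿ and divide through by rⁿ⁻²: r² - 3r - 11 = 0
Discriminant: 3² + 4·11 = 53, not a perfect square, so by the quadratic formula r = (3 ± √53)/2.
General solution: e(n) = A·r₁ⁿ + B·r₂ⁿ where r₁,r₂ = (3 ± √53)/2

Characteristic: r² - 3r - 11 = 0, Roots: r = (3 ± √53)/2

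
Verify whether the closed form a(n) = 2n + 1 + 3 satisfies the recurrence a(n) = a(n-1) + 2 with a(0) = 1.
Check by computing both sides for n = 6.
From the recurrence with a(0) = 1:
  a(0) = 1, a(1) = 3, a(2) = 5, a(3) = 7, a(4) = 9, a(5) = 11, a(6) = 13
  so the recurrence gives a(6) = 13.
From the proposed closed form a(n) = 2n + 1 + 3:
  a(6) = 16.
The recurrence gives 13 but the closed form gives 16, so the closed form does not satisfy the recurrence.

No, the closed form is incorrect.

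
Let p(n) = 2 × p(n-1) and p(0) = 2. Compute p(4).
Computing step by step:
p(0) = 2
p(1) = 2 × 2 = 4
p(2) = 2 × 4 = 8
p(3) = 2 × 8 = 16
p(4) = 2 × 16 = 32

32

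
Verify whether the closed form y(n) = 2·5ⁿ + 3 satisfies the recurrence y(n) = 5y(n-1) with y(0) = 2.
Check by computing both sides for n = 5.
From the recurrence with y(0) = 2:
  y(0) = 2, y(1) = 10, y(2) = 50, y(3) = 250, y(4) = 1250, y(5) = 6250
  so the recurrence gives y(5) = 6250.
From the proposed closed form y(n) = 2·5ⁿ + 3:
  y(5) = 6253.
The recurrence gives 6250 but the closed form gives 6253, so the closed form does not satisfy the recurrence.

No, the closed form is incorrect.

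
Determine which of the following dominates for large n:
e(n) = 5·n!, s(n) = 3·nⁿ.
Comparing growth rates:
Growth-rate hierarchy: log n ≺ any polynomial ≺ any exponential cⁿ (c>1) ≺ n! ≺ nⁿ.
super-exponential nⁿ dominates factorial asymptotically.

s(n) grows faster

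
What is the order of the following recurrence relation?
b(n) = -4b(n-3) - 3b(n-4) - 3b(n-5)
The order is the largest lag k for which b(n-k) appears. Here the deepest term is b(n-5), so the order is 5.

Order 5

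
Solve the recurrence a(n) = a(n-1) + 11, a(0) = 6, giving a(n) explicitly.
Recurrence: a(n) = a(n-1) + 11, initial: a(0) = 6.
Each step adds 11, so a(n) = a(0) + 11n = 11n + 6.

a(n) = 11n + 6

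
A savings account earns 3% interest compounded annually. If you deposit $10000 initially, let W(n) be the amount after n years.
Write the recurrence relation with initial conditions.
Each year the balance grows by 3%, i.e. is multiplied by 1 + 3/100 = 1.03, so W(n) = 1.03 × W(n-1). The initial deposit gives W(0) = 10000.
Unrolling gives the closed form W(n) = 10000 × (1.03)ⁿ.

W(n) = 1.03 × W(n-1), W(0) = 10000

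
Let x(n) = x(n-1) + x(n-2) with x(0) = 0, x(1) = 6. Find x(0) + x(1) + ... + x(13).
Computing the sequence terms: 0, 6, 6, 12, 18, 30, 48, 78, 126, 204, 330, 534, 864, 1398
Adding these values together:

3654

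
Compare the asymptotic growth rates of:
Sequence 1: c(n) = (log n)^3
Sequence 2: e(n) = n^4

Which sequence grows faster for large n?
Comparing growth rates:
Growth-rate hierarchy: log n ≺ any polynomial ≺ any exponential cⁿ (c>1) ≺ n! ≺ nⁿ.
polynomial degree 4 dominates polylogarithmic (log n)^3 asymptotically.

e(n) grows faster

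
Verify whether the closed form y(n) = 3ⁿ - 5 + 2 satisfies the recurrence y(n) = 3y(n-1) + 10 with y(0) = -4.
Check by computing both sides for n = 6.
From the recurrence with y(0) = -4:
  y(0) = -4, y(1) = -2, y(2) = 4, y(3) = 22, y(4) = 76, y(5) = 238, y(6) = 724
  so the recurrence gives y(6) = 724.
From the proposed closed form y(n) = 3ⁿ - 5 + 2:
  y(6) = 726.
The recurrence gives 724 but the closed form gives 726, so the closed form does not satisfy the recurrence.

No, the closed form is incorrect.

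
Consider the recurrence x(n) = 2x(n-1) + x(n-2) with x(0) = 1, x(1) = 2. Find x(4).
Computing the sequence terms:
1, 2, 5, 12, 29

29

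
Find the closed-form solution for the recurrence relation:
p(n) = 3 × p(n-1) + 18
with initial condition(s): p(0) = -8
Recurrence: p(n) = 3 × p(n-1) + 18, initial: p(0) = -8.
Try p(n) = A·3ⁿ + C. Substituting: A·3ⁿ + C = 3(A·3ⁿ⁻¹ + C) + 18 = A·3ⁿ + 3C + 18, so C = 3C + 18, giving C = -9. Then p(0) = A - 9 = -8 gives A = 1.

p(n) = 3ⁿ - 9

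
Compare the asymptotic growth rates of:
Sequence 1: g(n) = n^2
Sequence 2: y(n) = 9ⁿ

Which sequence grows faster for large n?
Comparing growth rates:
Growth-rate hierarchy: log n ≺ any polynomial ≺ any exponential cⁿ (c>1) ≺ n! ≺ nⁿ.
exponential base 9 dominates polynomial degree 2 asymptotically.

y(n) grows faster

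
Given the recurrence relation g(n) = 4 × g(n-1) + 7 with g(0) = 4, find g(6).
Computing step by step:
g(0) = 4
g(1) = 4 × 4 + 7 = 23
g(2) = 4 × 23 + 7 = 99
g(3) = 4 × 99 + 7 = 403
g(4) = 4 × 403 + 7 = 1619
g(5) = 4 × 1619 + 7 = 6483
g(6) = 4 × 6483 + 7 = 25939

25939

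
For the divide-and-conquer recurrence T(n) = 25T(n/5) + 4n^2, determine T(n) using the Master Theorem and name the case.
Master Theorem template: T(n) = a·T(n/b) + f(n).
Here: a=25, b=5, f(n)=4n^2
Compute log_b(a) = log_5(25) = 2.
f(n) = 4n^2 = Θ(n^2). Case 2: T(n) = Θ(n^2 log n).

Case 2: T(n) = Θ(n^2 log n)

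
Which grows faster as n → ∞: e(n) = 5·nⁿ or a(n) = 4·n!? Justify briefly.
Comparing growth rates:
Growth-rate hierarchy: log n ≺ any polynomial ≺ any exponential cⁿ (c>1) ≺ n! ≺ nⁿ.
super-exponential nⁿ dominates factorial asymptotically.

e(n) grows faster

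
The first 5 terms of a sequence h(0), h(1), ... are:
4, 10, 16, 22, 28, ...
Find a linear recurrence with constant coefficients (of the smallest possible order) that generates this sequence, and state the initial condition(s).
Look for the lowest-order linear relation among consecutive terms.
Observation: consecutive differences are constant (= 6).
Check at n=2: 1·10 + 6 = 16. ✓

h(n) = h(n-1) + 6, h(0) = 4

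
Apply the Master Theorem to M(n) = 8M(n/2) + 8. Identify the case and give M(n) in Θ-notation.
Master Theorem template: M(n) = a·M(n/b) + f(n).
Here: a=8, b=2, f(n)=8
Compute log_b(a) = log_2(8) = 3.
f(n) = 8 = O(n^(3-ε)) with ε = 3. Case 1: M(n) = Θ(n^log_b(a)) = Θ(n^3).

Case 1: M(n) = Θ(n^3)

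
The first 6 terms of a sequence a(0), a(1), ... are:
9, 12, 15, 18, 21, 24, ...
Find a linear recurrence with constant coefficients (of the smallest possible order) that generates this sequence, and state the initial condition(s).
Look for the lowest-order linear relation among consecutive terms.
Observation: consecutive differences are constant (= 3).
Check at n=2: 1·12 + 3 = 15. ✓

a(n) = a(n-1) + 3, a(0) = 9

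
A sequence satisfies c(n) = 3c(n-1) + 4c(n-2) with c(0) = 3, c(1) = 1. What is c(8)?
Computing the sequence terms:
3, 1, 15, 49, 207, 817, 3279, 13105, 52431

52431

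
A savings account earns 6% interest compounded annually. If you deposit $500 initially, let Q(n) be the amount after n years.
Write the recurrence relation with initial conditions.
Each year the balance grows by 6%, i.e. is multiplied by 1 + 6/100 = 1.06, so Q(n) = 1.06 × Q(n-1). The initial deposit gives Q(0) = 500.
Unrolling gives the closed form Q(n) = 500 × (1.06)ⁿ.

Q(n) = 1.06 × Q(n-1), Q(0) = 500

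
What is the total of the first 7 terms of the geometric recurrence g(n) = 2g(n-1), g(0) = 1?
Computing the sequence terms: 1, 2, 4, 8, 16, 32, 64
Adding these values together:

127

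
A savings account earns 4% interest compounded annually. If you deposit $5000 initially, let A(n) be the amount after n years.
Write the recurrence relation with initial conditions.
Each year the balance grows by 4%, i.e. is multiplied by 1 + 4/100 = 1.04, so A(n) = 1.04 × A(n-1). The initial deposit gives A(0) = 5000.
Unrolling gives the closed form A(n) = 5000 × (1.04)ⁿ.

A(n) = 1.04 × A(n-1), A(0) = 5000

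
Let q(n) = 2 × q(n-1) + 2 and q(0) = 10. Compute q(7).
Computing step by step:
q(0) = 10
q(1) = 2 × 10 + 2 = 22
q(2) = 2 × 22 + 2 = 46
q(3) = 2 × 46 + 2 = 94
q(4) = 2 × 94 + 2 = 190
q(5) = 2 × 190 + 2 = 382
q(6) = 2 × 382 + 2 = 766
q(7) = 2 × 766 + 2 = 1534

1534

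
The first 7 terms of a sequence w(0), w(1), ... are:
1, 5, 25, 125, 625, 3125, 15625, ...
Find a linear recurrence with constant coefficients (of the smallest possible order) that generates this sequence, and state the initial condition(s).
Look for the lowest-order linear relation among consecutive terms.
Observation: each term is 5× the previous.
Check at n=2: 5·5 = 25. ✓

w(n) = 5 × w(n-1), w(0) = 1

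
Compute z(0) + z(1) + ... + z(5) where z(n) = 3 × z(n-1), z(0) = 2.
Computing the sequence terms: 2, 6, 18, 54, 162, 486
Adding these values together:

728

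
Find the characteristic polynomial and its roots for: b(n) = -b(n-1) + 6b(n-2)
Substitute b(n) = rⁿ and divide through by rⁿ⁻²: r² + r - 6 = 0
Factor: (r + 3)(r - 2) = 0, so r = -3, 2.
General solution: b(n) = A·(-3)ⁿ + B·2ⁿ

Characteristic: r² + r - 6 = 0, Roots: r = -3, 2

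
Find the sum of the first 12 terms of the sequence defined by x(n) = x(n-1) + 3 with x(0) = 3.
Computing the sequence terms: 3, 6, 9, 12, 15, 18, 21, 24, 27, 30, 33, 36
Adding these values together:

234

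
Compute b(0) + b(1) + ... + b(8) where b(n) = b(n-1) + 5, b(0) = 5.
Computing the sequence terms: 5, 10, 15, 20, 25, 30, 35, 40, 45
Adding these values together:

225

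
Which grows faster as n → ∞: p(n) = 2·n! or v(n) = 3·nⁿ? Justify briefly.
Comparing growth rates:
Growth-rate hierarchy: log n ≺ any polynomial ≺ any exponential cⁿ (c>1) ≺ n! ≺ nⁿ.
super-exponential nⁿ dominates factorial asymptotically.

v(n) grows faster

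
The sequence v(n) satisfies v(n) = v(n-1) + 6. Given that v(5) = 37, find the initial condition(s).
v(5) = v(0) + 5·6, so v(0) = 37 - 30 = 7.

v(0) = 7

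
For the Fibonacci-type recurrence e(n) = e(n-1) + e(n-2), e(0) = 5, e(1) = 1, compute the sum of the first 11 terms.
Computing the sequence terms: 5, 1, 6, 7, 13, 20, 33, 53, 86, 139, 225
Adding these values together:

588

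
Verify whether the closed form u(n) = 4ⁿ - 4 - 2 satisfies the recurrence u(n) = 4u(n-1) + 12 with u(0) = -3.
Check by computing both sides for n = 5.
From the recurrence with u(0) = -3:
  u(0) = -3, u(1) = 0, u(2) = 12, u(3) = 60, u(4) = 252, u(5) = 1020
  so the recurrence gives u(5) = 1020.
From the proposed closed form u(n) = 4ⁿ - 4 - 2:
  u(5) = 1018.
The recurrence gives 1020 but the closed form gives 1018, so the closed form does not satisfy the recurrence.

No, the closed form is incorrect.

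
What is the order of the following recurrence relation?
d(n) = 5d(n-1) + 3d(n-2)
The order is the largest lag k for which d(n-k) appears. Here the deepest term is d(n-2), so the order is 2.

Order 2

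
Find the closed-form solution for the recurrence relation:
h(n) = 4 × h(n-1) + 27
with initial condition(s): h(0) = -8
Recurrence: h(n) = 4 × h(n-1) + 27, initial: h(0) = -8.
Try h(n) = A·4ⁿ + C. Substituting: A·4ⁿ + C = 4(A·4ⁿ⁻¹ + C) + 27 = A·4ⁿ + 4C + 27, so C = 4C + 27, giving C = -9. Then h(0) = A - 9 = -8 gives A = 1.

h(n) = 4ⁿ - 9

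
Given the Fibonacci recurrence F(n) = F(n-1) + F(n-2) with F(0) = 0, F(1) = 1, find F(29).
Computing the sequence terms:
0, 1, 1, 2, 3, 5, 8, 13, 21, 34, 55, 89, 144, 233, 377, 610, 987, 1597, 2584, 4181, 6765, 10946, 17711, 28657, 46368, 75025, 121393, 196418, 317811, 514229

514229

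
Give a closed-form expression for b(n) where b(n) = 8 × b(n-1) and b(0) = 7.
Recurrence: b(n) = 8 × b(n-1), initial: b(0) = 7.
Each term is 8 times the previous, so this is geometric with ratio 8. After n steps: b(n) = b(0)·8ⁿ = 7·8ⁿ.

b(n) = 7·8ⁿ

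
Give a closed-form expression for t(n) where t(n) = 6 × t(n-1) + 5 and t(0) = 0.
Recurrence: t(n) = 6 × t(n-1) + 5, initial: t(0) = 0.
Try t(n) = A·6ⁿ + C. Substituting: A·6ⁿ + C = 6(A·6ⁿ⁻¹ + C) + 5 = A·6ⁿ + 6C + 5, so C = 6C + 5, giving C = -1. Then t(0) = A - 1 = 0 gives A = 1.

t(n) = 6ⁿ - 1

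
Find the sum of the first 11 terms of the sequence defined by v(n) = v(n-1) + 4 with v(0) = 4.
Computing the sequence terms: 4, 8, 12, 16, 20, 24, 28, 32, 36, 40, 44
Adding these values together:

264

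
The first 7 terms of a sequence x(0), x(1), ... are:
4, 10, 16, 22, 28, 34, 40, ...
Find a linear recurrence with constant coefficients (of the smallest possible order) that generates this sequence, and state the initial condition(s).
Look for the lowest-order linear relation among consecutive terms.
Observation: consecutive differences are constant (= 6).
Check at n=2: 1·10 + 6 = 16. ✓

x(n) = x(n-1) + 6, x(0) = 4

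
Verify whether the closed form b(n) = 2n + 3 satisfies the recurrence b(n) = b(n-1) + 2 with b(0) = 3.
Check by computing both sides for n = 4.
From the recurrence with b(0) = 3:
  b(0) = 3, b(1) = 5, b(2) = 7, b(3) = 9, b(4) = 11
  so the recurrence gives b(4) = 11.
From the proposed closed form b(n) = 2n + 3:
  b(4) = 11.
Both sides give 11 at n = 4, and the initial condition(s) match, so the closed form is consistent.

Yes, the closed form is correct.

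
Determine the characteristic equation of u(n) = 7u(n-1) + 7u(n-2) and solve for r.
Substitute u(n) = rⁿ and divide through by rⁿ⁻²: r² - 7r - 7 = 0
Discriminant: 7² + 4·7 = 77, not a perfect square, so by the quadratic formula r = (7 ± √77)/2.
General solution: u(n) = A·r₁ⁿ + B·r₂ⁿ where r₁,r₂ = (7 ± √77)/2

Characteristic: r² - 7r - 7 = 0, Roots: r = (7 ± √77)/2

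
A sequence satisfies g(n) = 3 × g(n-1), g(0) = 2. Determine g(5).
Computing step by step:
g(0) = 2
g(1) = 3 × 2 = 6
g(2) = 3 × 6 = 18
g(3) = 3 × 18 = 54
g(4) = 3 × 54 = 162
g(5) = 3 × 162 = 486

486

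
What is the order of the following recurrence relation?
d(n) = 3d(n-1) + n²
The order is the largest lag k for which d(n-k) appears. Here the deepest term is d(n-1) (the n² term is non-homogeneous and does not affect the order), so the order is 1.

Order 1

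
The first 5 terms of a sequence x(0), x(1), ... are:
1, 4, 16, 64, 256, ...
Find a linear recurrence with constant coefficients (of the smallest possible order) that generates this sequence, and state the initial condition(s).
Look for the lowest-order linear relation among consecutive terms.
Observation: each term is 4× the previous.
Check at n=2: 4·4 = 16. ✓

x(n) = 4 × x(n-1), x(0) = 1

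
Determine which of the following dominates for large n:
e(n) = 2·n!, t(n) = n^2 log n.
Comparing growth rates:
Growth-rate hierarchy: log n ≺ any polynomial ≺ any exponential cⁿ (c>1) ≺ n! ≺ nⁿ.
factorial dominates polynomial degree 2 (with log factor) asymptotically.

e(n) grows faster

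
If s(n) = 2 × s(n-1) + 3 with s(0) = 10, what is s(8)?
Computing step by step:
s(0) = 10
s(1) = 2 × 10 + 3 = 23
s(2) = 2 × 23 + 3 = 49
s(3) = 2 × 49 + 3 = 101
s(4) = 2 × 101 + 3 = 205
s(5) = 2 × 205 + 3 = 413
s(6) = 2 × 413 + 3 = 829
s(7) = 2 × 829 + 3 = 1661
s(8) = 2 × 1661 + 3 = 3325

3325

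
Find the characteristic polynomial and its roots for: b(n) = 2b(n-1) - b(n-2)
Substitute b(n) = rⁿ and divide through by rⁿ⁻²: r² - 2r + 1 = 0
Factor: (r - 1)² = 0, so r = 1 (double root).
General solution: b(n) = (A + Bn)·1ⁿ

Characteristic: r² - 2r + 1 = 0, Roots: r = 1 (double root)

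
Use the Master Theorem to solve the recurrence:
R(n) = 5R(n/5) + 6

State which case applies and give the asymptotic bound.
Master Theorem template: R(n) = a·R(n/b) + f(n).
Here: a=5, b=5, f(n)=6
Compute log_b(a) = log_5(5) = 1.
f(n) = 6 = O(n^(1-ε)) with ε = 1. Case 1: R(n) = Θ(n^log_b(a)) = Θ(n).

Case 1: R(n) = Θ(n)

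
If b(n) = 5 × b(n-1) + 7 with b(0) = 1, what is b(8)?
Computing step by step:
b(0) = 1
b(1) = 5 × 1 + 7 = 12
b(2) = 5 × 12 + 7 = 67
b(3) = 5 × 67 + 7 = 342
b(4) = 5 × 342 + 7 = 1717
b(5) = 5 × 1717 + 7 = 8592
b(6) = 5 × 8592 + 7 = 42967
b(7) = 5 × 42967 + 7 = 214842
b(8) = 5 × 214842 + 7 = 1074217

1074217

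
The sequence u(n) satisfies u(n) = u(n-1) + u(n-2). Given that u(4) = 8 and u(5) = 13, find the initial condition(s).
Work backwards using u(k) = u(k+2) - u(k+1):
u(3) = u(5) - u(4) = 13 - 8 = 5
u(2) = u(4) - u(3) = 8 - 5 = 3
u(1) = u(3) - u(2) = 5 - 3 = 2
u(0) = u(2) - u(1) = 3 - 2 = 1

u(0) = 1, u(1) = 2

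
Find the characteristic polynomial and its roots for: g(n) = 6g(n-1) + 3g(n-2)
Substitute g(n) = rⁿ and divide through by rⁿ⁻²: r² - 6r - 3 = 0
Discriminant: 6² + 4·3 = 48, not a perfect square, so by the quadratic formula r = (6 ± √48)/2.
General solution: g(n) = A·r₁ⁿ + B·r₂ⁿ where r₁,r₂ = (6 ± √48)/2

Characteristic: r² - 6r - 3 = 0, Roots: r = (6 ± √48)/2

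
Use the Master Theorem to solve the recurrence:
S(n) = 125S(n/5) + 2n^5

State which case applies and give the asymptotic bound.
Master Theorem template: S(n) = a·S(n/b) + f(n).
Here: a=125, b=5, f(n)=2n^5
Compute log_b(a) = log_5(125) = 3.
f(n) = 2n^5 = Ω(n^(3+ε)) with ε = 2, and the regularity condition holds (a·f(n/b) = (a/b^5)·f(n) with a/b^5 = 5^-2 < 1). Case 3: S(n) = Θ(f(n)) = Θ(n^5).

Case 3: S(n) = Θ(n^5)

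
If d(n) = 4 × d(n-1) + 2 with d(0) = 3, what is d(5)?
Computing step by step:
d(0) = 3
d(1) = 4 × 3 + 2 = 14
d(2) = 4 × 14 + 2 = 58
d(3) = 4 × 58 + 2 = 234
d(4) = 4 × 234 + 2 = 938
d(5) = 4 × 938 + 2 = 3754

3754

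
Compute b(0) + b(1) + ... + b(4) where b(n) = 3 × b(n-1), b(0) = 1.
Computing the sequence terms: 1, 3, 9, 27, 81
Adding these values together:

121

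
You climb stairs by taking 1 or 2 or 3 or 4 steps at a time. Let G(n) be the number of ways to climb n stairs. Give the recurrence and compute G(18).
Condition on the size of the last step (1 to 4): before it there were n-1, …, n-4 stairs climbed, and these cases are disjoint, so G(n) = G(n-1) + G(n-2) + G(n-3) + G(n-4) (order-4 linear recurrence).
Initial conditions by direct count (compositions of i into parts ≤ 4): G(1) = 1; G(2) = 2; G(3) = 4; G(4) = 8.
Iterating the recurrence: G(5) = 15, G(6) = 29, G(7) = 56, G(8) = 108, G(9) = 208, G(10) = 401, G(11) = 773, G(12) = 1490, G(13) = 2872, G(14) = 5536, G(15) = 10671, G(16) = 20569, G(17) = 39648, G(18) = 76424.

G(n) = G(n-1) + G(n-2) + G(n-3) + G(n-4), G(1) = 1, G(2) = 2, G(3) = 4, G(4) = 8; G(18) = 76424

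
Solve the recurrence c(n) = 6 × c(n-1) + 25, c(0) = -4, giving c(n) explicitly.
Recurrence: c(n) = 6 × c(n-1) + 25, initial: c(0) = -4.
Try c(n) = A·6ⁿ + C. Substituting: A·6ⁿ + C = 6(A·6ⁿ⁻¹ + C) + 25 = A·6ⁿ + 6C + 25, so C = 6C + 25, giving C = -5. Then c(0) = A - 5 = -4 gives A = 1.

c(n) = 6ⁿ - 5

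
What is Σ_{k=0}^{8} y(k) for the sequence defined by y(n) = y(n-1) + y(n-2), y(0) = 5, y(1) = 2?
Computing the sequence terms: 5, 2, 7, 9, 16, 25, 41, 66, 107
Adding these values together:

278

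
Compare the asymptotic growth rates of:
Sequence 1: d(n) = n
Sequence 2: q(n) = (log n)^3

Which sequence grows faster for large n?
Comparing growth rates:
Growth-rate hierarchy: log n ≺ any polynomial ≺ any exponential cⁿ (c>1) ≺ n! ≺ nⁿ.
polynomial degree 1 dominates polylogarithmic (log n)^3 asymptotically.

d(n) grows faster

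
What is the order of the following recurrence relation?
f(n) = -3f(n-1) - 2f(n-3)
The order is the largest lag k for which f(n-k) appears. Here the deepest term is f(n-3), so the order is 3.

Order 3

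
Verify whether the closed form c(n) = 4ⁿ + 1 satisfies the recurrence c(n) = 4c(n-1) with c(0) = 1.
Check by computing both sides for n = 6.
From the recurrence with c(0) = 1:
  c(0) = 1, c(1) = 4, c(2) = 16, c(3) = 64, c(4) = 256, c(5) = 1024, c(6) = 4096
  so the recurrence gives c(6) = 4096.
From the proposed closed form c(n) = 4ⁿ + 1:
  c(6) = 4097.
The recurrence gives 4096 but the closed form gives 4097, so the closed form does not satisfy the recurrence.

No, the closed form is incorrect.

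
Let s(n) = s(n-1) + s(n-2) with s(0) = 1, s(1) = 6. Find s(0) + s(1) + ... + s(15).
Computing the sequence terms: 1, 6, 7, 13, 20, 33, 53, 86, 139, 225, 364, 589, 953, 1542, 2495, 4037
Adding these values together:

10563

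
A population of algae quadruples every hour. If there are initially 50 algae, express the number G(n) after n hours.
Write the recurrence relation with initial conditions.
Each hour multiplies the count by 4, so the count after n hours depends only on the count after n-1 hours: G(n) = 4 × G(n-1). The starting count gives G(0) = 50.
Unrolling n times gives the closed form G(n) = 50 × 4ⁿ.

G(n) = 4 × G(n-1), G(0) = 50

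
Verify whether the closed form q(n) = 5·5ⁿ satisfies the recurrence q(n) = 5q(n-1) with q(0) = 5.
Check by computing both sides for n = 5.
From the recurrence with q(0) = 5:
  q(0) = 5, q(1) = 25, q(2) = 125, q(3) = 625, q(4) = 3125, q(5) = 15625
  so the recurrence gives q(5) = 15625.
From the proposed closed form q(n) = 5·5ⁿ:
  q(5) = 15625.
Both sides give 15625 at n = 5, and the initial condition(s) match, so the closed form is consistent.

Yes, the closed form is correct.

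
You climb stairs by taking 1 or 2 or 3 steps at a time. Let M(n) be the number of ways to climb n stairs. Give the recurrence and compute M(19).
Condition on the size of the last step (1 to 3): before it there were n-1, …, n-3 stairs climbed, and these cases are disjoint, so M(n) = M(n-1) + M(n-2) + M(n-3) (order-3 linear recurrence).
Initial conditions by direct count (compositions of i into parts ≤ 3): M(1) = 1; M(2) = 2; M(3) = 4.
Iterating the recurrence: M(4) = 7, M(5) = 13, M(6) = 24, M(7) = 44, M(8) = 81, M(9) = 149, M(10) = 274, M(11) = 504, M(12) = 927, M(13) = 1705, M(14) = 3136, M(15) = 5768, M(16) = 10609, M(17) = 19513, M(18) = 35890, M(19) = 66012.

M(n) = M(n-1) + M(n-2) + M(n-3), M(1) = 1, M(2) = 2, M(3) = 4; M(19) = 66012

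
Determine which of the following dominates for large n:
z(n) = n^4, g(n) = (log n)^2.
Comparing growth rates:
Growth-rate hierarchy: log n ≺ any polynomial ≺ any exponential cⁿ (c>1) ≺ n! ≺ nⁿ.
polynomial degree 4 dominates polylogarithmic (log n)^2 asymptotically.

z(n) grows faster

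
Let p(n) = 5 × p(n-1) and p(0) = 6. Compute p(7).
Computing step by step:
p(0) = 6
p(1) = 5 × 6 = 30
p(2) = 5 × 30 = 150
p(3) = 5 × 150 = 750
p(4) = 5 × 750 = 3750
p(5) = 5 × 3750 = 18750
p(6) = 5 × 18750 = 93750
p(7) = 5 × 93750 = 468750

468750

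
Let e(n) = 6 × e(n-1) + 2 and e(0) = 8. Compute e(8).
Computing step by step:
e(0) = 8
e(1) = 6 × 8 + 2 = 50
e(2) = 6 × 50 + 2 = 302
e(3) = 6 × 302 + 2 = 1814
e(4) = 6 × 1814 + 2 = 10886
e(5) = 6 × 10886 + 2 = 65318
e(6) = 6 × 65318 + 2 = 391910
e(7) = 6 × 391910 + 2 = 2351462
e(8) = 6 × 2351462 + 2 = 14108774

14108774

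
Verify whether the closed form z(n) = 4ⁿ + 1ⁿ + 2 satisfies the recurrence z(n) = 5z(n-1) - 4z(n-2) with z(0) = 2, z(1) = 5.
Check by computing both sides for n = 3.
From the recurrence with z(0) = 2, z(1) = 5:
  z(0) = 2, z(1) = 5, z(2) = 17, z(3) = 65
  so the recurrence gives z(3) = 65.
From the proposed closed form z(n) = 4ⁿ + 1ⁿ + 2:
  z(3) = 67.
The recurrence gives 65 but the closed form gives 67, so the closed form does not satisfy the recurrence.

No, the closed form is incorrect.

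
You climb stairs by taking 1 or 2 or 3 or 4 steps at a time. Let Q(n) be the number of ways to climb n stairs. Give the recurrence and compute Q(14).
Condition on the size of the last step (1 to 4): before it there were n-1, …, n-4 stairs climbed, and these cases are disjoint, so Q(n) = Q(n-1) + Q(n-2) + Q(n-3) + Q(n-4) (order-4 linear recurrence).
Initial conditions by direct count (compositions of i into parts ≤ 4): Q(1) = 1; Q(2) = 2; Q(3) = 4; Q(4) = 8.
Iterating the recurrence: Q(5) = 15, Q(6) = 29, Q(7) = 56, Q(8) = 108, Q(9) = 208, Q(10) = 401, Q(11) = 773, Q(12) = 1490, Q(13) = 2872, Q(14) = 5536.

Q(n) = Q(n-1) + Q(n-2) + Q(n-3) + Q(n-4), Q(1) = 1, Q(2) = 2, Q(3) = 4, Q(4) = 8; Q(14) = 5536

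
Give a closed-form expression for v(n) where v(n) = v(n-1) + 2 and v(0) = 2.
Recurrence: v(n) = v(n-1) + 2, initial: v(0) = 2.
Each step adds 2, so v(n) = v(0) + 2n = 2n + 2.

v(n) = 2n + 2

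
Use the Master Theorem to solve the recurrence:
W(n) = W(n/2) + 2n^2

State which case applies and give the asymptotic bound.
Master Theorem template: W(n) = a·W(n/b) + f(n).
Here: a=1, b=2, f(n)=2n^2
Compute log_b(a) = log_2(1) = 0.
f(n) = 2n^2 = Ω(n^(0+ε)) with ε = 2, and the regularity condition holds (a·f(n/b) = (a/b^2)·f(n) with a/b^2 = 2^-2 < 1). Case 3: W(n) = Θ(f(n)) = Θ(n^2).

Case 3: W(n) = Θ(n^2)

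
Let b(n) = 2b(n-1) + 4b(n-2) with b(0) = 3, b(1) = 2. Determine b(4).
Computing the sequence terms:
3, 2, 16, 40, 144

144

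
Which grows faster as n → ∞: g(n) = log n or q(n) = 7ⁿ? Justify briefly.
Comparing growth rates:
Growth-rate hierarchy: log n ≺ any polynomial ≺ any exponential cⁿ (c>1) ≺ n! ≺ nⁿ.
exponential base 7 dominates logarithmic asymptotically.

q(n) grows faster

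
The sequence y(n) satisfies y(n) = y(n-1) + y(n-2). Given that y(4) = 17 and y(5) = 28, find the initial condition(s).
Work backwards using y(k) = y(k+2) - y(k+1):
y(3) = y(5) - y(4) = 28 - 17 = 11
y(2) = y(4) - y(3) = 17 - 11 = 6
y(1) = y(3) - y(2) = 11 - 6 = 5
y(0) = y(2) - y(1) = 6 - 5 = 1

y(0) = 1, y(1) = 5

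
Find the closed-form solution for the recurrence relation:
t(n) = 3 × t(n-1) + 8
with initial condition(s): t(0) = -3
Recurrence: t(n) = 3 × t(n-1) + 8, initial: t(0) = -3.
Try t(n) = A·3ⁿ + C. Substituting: A·3ⁿ + C = 3(A·3ⁿ⁻¹ + C) + 8 = A·3ⁿ + 3C + 8, so C = 3C + 8, giving C = -4. Then t(0) = A - 4 = -3 gives A = 1.

t(n) = 3ⁿ - 4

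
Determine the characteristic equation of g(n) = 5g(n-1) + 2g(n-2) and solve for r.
Substitute g(n) = rⁿ and divide through by rⁿ⁻²: r² - 5r - 2 = 0
Discriminant: 5² + 4·2 = 33, not a perfect square, so by the quadratic formula r = (5 ± √33)/2.
General solution: g(n) = A·r₁ⁿ + B·r₂ⁿ where r₁,r₂ = (5 ± √33)/2

Characteristic: r² - 5r - 2 = 0, Roots: r = (5 ± √33)/2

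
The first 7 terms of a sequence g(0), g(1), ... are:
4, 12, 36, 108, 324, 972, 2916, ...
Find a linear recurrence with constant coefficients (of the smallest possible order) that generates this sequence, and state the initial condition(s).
Look for the lowest-order linear relation among consecutive terms.
Observation: each term is 3× the previous.
Check at n=2: 3·12 = 36. ✓

g(n) = 3 × g(n-1), g(0) = 4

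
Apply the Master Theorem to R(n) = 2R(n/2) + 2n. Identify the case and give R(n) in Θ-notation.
Master Theorem template: R(n) = a·R(n/b) + f(n).
Here: a=2, b=2, f(n)=2n
Compute log_b(a) = log_2(2) = 1.
f(n) = 2n = Θ(n). Case 2: R(n) = Θ(n log n).

Case 2: R(n) = Θ(n log n)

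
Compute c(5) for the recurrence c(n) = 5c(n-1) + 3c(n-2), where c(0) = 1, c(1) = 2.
Computing the sequence terms:
1, 2, 13, 71, 394, 2183

2183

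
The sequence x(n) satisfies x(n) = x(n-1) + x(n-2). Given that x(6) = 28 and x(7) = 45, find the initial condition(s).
Work backwards using x(k) = x(k+2) - x(k+1):
x(5) = x(7) - x(6) = 45 - 28 = 17
x(4) = x(6) - x(5) = 28 - 17 = 11
x(3) = x(5) - x(4) = 17 - 11 = 6
x(2) = x(4) - x(3) = 11 - 6 = 5
x(1) = x(3) - x(2) = 6 - 5 = 1
x(0) = x(2) - x(1) = 5 - 1 = 4

x(0) = 4, x(1) = 1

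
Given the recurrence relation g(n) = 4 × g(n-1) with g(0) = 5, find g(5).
Computing step by step:
g(0) = 5
g(1) = 4 × 5 = 20
g(2) = 4 × 20 = 80
g(3) = 4 × 80 = 320
g(4) = 4 × 320 = 1280
g(5) = 4 × 1280 = 5120

5120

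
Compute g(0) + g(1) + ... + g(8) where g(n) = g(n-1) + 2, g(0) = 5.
Computing the sequence terms: 5, 7, 9, 11, 13, 15, 17, 19, 21
Adding these values together:

117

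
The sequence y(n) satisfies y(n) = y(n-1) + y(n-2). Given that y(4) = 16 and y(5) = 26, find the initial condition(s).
Work backwards using y(k) = y(k+2) - y(k+1):
y(3) = y(5) - y(4) = 26 - 16 = 10
y(2) = y(4) - y(3) = 16 - 10 = 6
y(1) = y(3) - y(2) = 10 - 6 = 4
y(0) = y(2) - y(1) = 6 - 4 = 2

y(0) = 2, y(1) = 4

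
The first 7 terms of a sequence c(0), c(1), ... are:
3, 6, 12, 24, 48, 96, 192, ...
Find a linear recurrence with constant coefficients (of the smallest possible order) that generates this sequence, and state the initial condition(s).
Look for the lowest-order linear relation among consecutive terms.
Observation: each term is 2× the previous.
Check at n=2: 2·6 = 12. ✓

c(n) = 2 × c(n-1), c(0) = 3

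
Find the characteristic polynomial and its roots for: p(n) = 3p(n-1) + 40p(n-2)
Substitute p(n) = rⁿ and divide through by rⁿ⁻²: r² - 3r - 40 = 0
Factor: (r + 5)(r - 8) = 0, so r = -5, 8.
General solution: p(n) = A·(-5)ⁿ + B·8ⁿ

Characteristic: r² - 3r - 40 = 0, Roots: r = -5, 8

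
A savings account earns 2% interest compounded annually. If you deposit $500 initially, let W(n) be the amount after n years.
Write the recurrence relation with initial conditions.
Each year the balance grows by 2%, i.e. is multiplied by 1 + 2/100 = 1.02, so W(n) = 1.02 × W(n-1). The initial deposit gives W(0) = 500.
Unrolling gives the closed form W(n) = 500 × (1.02)ⁿ.

W(n) = 1.02 × W(n-1), W(0) = 500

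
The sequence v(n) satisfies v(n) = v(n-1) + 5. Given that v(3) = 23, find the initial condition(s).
v(3) = v(0) + 3·5, so v(0) = 23 - 15 = 8.

v(0) = 8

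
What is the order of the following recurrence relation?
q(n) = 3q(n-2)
The order is the largest lag k for which q(n-k) appears. Here the deepest term is q(n-2), so the order is 2.

Order 2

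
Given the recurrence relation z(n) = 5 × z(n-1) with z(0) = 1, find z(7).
Computing step by step:
z(0) = 1
z(1) = 5 × 1 = 5
z(2) = 5 × 5 = 25
z(3) = 5 × 25 = 125
z(4) = 5 × 125 = 625
z(5) = 5 × 625 = 3125
z(6) = 5 × 3125 = 15625
z(7) = 5 × 15625 = 78125

78125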